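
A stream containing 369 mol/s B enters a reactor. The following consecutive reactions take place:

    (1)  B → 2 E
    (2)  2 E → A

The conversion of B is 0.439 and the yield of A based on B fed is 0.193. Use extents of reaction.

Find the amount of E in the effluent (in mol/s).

Conversion of B: B consumed = 1ξ₁ = 0.439 × 369 → ξ₁ = 162 mol/s.
Yield of A: 1ξ₂ / 369 = 0.193 → ξ₂ = 71.22 mol/s.
Outlet amounts (n = n₀ + Σ ν·ξ):
  B: 369 − 1(162) = 207
  E: 0 + 2(162) − 2(71.22) = 181.5
  A: 0 + 1(71.22) = 71.22

182 mol/s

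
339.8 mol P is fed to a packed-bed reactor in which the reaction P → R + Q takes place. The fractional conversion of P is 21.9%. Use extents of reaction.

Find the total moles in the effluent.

P reacted = 0.219 × 339.8 = 74.42 mol; ν_P = −1, so ξ = 74.42/1 = 74.42 mol.
Outlet amounts (n = n₀ + ν ξ):
  P: 339.8 − 1(74.42) = 265.4
  R: 0 + 1(74.42) = 74.42
  Q: 0 + 1(74.42) = 74.42
Total out = 265.4 + 74.42 + 74.42 = 414.2 mol.

414 mol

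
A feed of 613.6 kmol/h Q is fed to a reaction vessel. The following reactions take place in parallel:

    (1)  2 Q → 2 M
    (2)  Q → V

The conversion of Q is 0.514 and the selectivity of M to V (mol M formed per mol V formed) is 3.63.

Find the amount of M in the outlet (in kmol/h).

Conversion of Q: Q consumed = 0.514 × 613.6 = 315.4 kmol/h = 2ξ₁ + 1ξ₂.
Selectivity: 2ξ₁ / (1ξ₂) = 3.63 → ξ₁ = 1.815 ξ₂.
Substitute: (2·1.815 + 1) ξ₂ = 315.4 → ξ₂ = 68.12 kmol/h, ξ₁ = 123.6 kmol/h.
Outlet amounts (n = n₀ + Σ ν·ξ):
  Q: 613.6 − 2(123.6) − 1(68.12) = 298.2
  M: 0 + 2(123.6) = 247.3
  V: 0 + 1(68.12) = 68.12

247 kmol/h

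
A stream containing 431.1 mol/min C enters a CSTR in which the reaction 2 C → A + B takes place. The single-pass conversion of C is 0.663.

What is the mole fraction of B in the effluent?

C reacted = 0.663 × 431.1 = 285.8 mol/min; ν_C = −2, so ξ = 285.8/2 = 142.9 mol/min.
Outlet amounts (n = n₀ + ν ξ):
  C: 431.1 − 2(142.9) = 145.3
  A: 0 + 1(142.9) = 142.9
  B: 0 + 1(142.9) = 142.9
Total out = 431.1 mol/min; y_B = 142.9 / 431.1 = 0.3315.

0.332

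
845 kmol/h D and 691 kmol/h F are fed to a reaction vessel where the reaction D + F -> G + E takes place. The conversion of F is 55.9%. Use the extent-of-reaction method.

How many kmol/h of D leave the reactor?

459 kmol/h

F reacted = 0.559 × 691 = 386.3 kmol/h; ν_F = −1, so ξ = 386.3/1 = 386.3 kmol/h.
Outlet amounts (n = n₀ + ν ξ):
  D: 845 − 1(386.3) = 458.7
  F: 691 − 1(386.3) = 304.7
  G: 0 + 1(386.3) = 386.3
  E: 0 + 1(386.3) = 386.3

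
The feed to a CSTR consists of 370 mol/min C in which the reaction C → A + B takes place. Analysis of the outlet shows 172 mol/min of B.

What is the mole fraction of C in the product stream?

0.365

For B: n = n₀ + 1ξ → 172 = 0 + 1ξ, giving ξ = 172 mol/min.
Outlet amounts (n = n₀ + ν ξ):
  C: 370 − 1(172) = 198
  A: 0 + 1(172) = 172
  B: 0 + 1(172) = 172
Total out = 542 mol/min; y_C = 198 / 542 = 0.3653.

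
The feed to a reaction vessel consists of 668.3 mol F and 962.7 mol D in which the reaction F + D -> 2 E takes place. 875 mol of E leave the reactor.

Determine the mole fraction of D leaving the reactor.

0.322

For E: n = n₀ + 2ξ → 875 = 0 + 2ξ, giving ξ = 437.5 mol.
Outlet amounts (n = n₀ + ν ξ):
  F: 668.3 − 1(437.5) = 230.8
  D: 962.7 − 1(437.5) = 525.2
  E: 0 + 2(437.5) = 875
Total out = 1631 mol; y_D = 525.2 / 1631 = 0.322.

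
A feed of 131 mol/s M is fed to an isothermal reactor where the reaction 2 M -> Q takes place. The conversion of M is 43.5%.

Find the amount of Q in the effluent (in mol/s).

M reacted = 0.435 × 131 = 56.98 mol/s; ν_M = −2, so ξ = 56.98/2 = 28.49 mol/s.
Outlet amounts (n = n₀ + ν ξ):
  M: 131 − 2(28.49) = 74.02
  Q: 0 + 1(28.49) = 28.49

28.5 mol/s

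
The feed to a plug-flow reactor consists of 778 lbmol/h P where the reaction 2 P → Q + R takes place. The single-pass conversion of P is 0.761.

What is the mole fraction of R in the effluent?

P reacted = 0.761 × 778 = 592.1 lbmol/h; ν_P = −2, so ξ = 592.1/2 = 296 lbmol/h.
Outlet amounts (n = n₀ + ν ξ):
  P: 778 − 2(296) = 185.9
  Q: 0 + 1(296) = 296
  R: 0 + 1(296) = 296
Total out = 778 lbmol/h; y_R = 296 / 778 = 0.3805.

0.381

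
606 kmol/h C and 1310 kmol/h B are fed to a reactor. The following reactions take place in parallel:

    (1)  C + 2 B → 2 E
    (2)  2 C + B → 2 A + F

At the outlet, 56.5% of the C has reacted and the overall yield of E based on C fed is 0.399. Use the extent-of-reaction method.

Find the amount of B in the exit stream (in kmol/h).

Yield of E: 2ξ₁ / 606 = 0.399 → ξ₁ = 120.9 kmol/h.
Conversion of C: 1ξ₁ + 2ξ₂ = 0.565 × 606 = 342.4 → ξ₂ = 110.7 kmol/h.
Outlet amounts (n = n₀ + Σ ν·ξ):
  C: 606 − 1(120.9) − 2(110.7) = 263.6
  B: 1310 − 2(120.9) − 1(110.7) = 957.5
  E: 0 + 2(120.9) = 241.8
  A: 0 + 2(110.7) = 221.5
  F: 0 + 1(110.7) = 110.7

957 kmol/h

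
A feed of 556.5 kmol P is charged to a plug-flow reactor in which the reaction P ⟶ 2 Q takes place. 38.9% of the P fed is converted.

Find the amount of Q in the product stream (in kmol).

433 kmol

P reacted = 0.389 × 556.5 = 216.5 kmol; ν_P = −1, so ξ = 216.5/1 = 216.5 kmol.
Outlet amounts (n = n₀ + ν ξ):
  P: 556.5 − 1(216.5) = 340
  Q: 0 + 2(216.5) = 433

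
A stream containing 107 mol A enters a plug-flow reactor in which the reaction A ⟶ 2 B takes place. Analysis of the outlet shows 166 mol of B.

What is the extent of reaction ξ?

ξ = 83 mol

For B: n = n₀ + 2ξ → 166 = 0 + 2ξ, giving ξ = 83 mol.
Outlet amounts (n = n₀ + ν ξ):
  A: 107 − 1(83) = 24
  B: 0 + 2(83) = 166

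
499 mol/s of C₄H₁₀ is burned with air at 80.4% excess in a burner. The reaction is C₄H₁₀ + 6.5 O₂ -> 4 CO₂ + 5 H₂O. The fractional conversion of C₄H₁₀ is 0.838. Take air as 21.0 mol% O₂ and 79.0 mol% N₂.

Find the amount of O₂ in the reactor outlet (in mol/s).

Stoichiometric O₂ = 6.5 × 499 = 3244 mol/s; O₂ fed = 3244 × 1.804 = 5851 mol/s.
N₂ fed = 5851 × 79/21 = 22010 mol/s.
Fuel reacted = 0.838 × 499 → ξ = 418.2 mol/s.
Outlet (n = n₀ + ν ξ):
  C₄H₁₀: 499 − 1(418.2) = 80.84
  O₂: 5851 − 6.5(418.2) = 3133
  N₂: 22010 (inert)
  CO₂: 0 + 4(418.2) = 1673
  H₂O: 0 + 5(418.2) = 2091

3130 mol/s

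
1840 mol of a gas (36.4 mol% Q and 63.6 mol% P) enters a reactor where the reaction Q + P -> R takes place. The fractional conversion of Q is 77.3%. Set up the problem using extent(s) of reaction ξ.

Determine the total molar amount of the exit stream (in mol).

1320 mol

Q reacted = 0.773 × 669.8 = 517.7 mol; ν_Q = −1, so ξ = 517.7/1 = 517.7 mol.
Outlet amounts (n = n₀ + ν ξ):
  Q: 669.8 − 1(517.7) = 152
  P: 1170 − 1(517.7) = 652.5
  R: 0 + 1(517.7) = 517.7
Total out = 152 + 652.5 + 517.7 = 1322 mol.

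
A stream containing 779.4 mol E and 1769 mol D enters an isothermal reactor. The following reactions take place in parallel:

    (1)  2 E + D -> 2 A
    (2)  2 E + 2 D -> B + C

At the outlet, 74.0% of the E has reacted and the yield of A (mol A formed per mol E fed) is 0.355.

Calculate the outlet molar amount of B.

150 mol

Yield of A: 2ξ₁ / 779.4 = 0.355 → ξ₁ = 138.3 mol.
Conversion of E: 2ξ₁ + 2ξ₂ = 0.74 × 779.4 = 576.8 → ξ₂ = 150 mol.
Outlet amounts (n = n₀ + Σ ν·ξ):
  E: 779.4 − 2(138.3) − 2(150) = 202.6
  D: 1769 − 1(138.3) − 2(150) = 1331
  A: 0 + 2(138.3) = 276.7
  B: 0 + 1(150) = 150
  C: 0 + 1(150) = 150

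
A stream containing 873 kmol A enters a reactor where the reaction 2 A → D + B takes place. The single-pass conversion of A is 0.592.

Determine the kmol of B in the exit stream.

A reacted = 0.592 × 873 = 516.8 kmol; ν_A = −2, so ξ = 516.8/2 = 258.4 kmol.
Outlet amounts (n = n₀ + ν ξ):
  A: 873 − 2(258.4) = 356.2
  D: 0 + 1(258.4) = 258.4
  B: 0 + 1(258.4) = 258.4

258 kmol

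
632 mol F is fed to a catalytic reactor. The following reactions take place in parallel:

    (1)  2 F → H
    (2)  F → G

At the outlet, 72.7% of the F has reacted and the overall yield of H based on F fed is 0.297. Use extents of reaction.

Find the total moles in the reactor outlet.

Yield of H: 1ξ₁ / 632 = 0.297 → ξ₁ = 187.7 mol.
Conversion of F: 2ξ₁ + 1ξ₂ = 0.727 × 632 = 459.5 → ξ₂ = 84.06 mol.
Outlet amounts (n = n₀ + Σ ν·ξ):
  F: 632 − 2(187.7) − 1(84.06) = 172.5
  H: 0 + 1(187.7) = 187.7
  G: 0 + 1(84.06) = 84.06
Total out = 172.5 + 187.7 + 84.06 = 444.3 mol.

444 mol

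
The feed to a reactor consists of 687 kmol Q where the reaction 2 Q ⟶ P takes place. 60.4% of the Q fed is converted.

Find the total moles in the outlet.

480 kmol

Q reacted = 0.604 × 687 = 414.9 kmol; ν_Q = −2, so ξ = 414.9/2 = 207.5 kmol.
Outlet amounts (n = n₀ + ν ξ):
  Q: 687 − 2(207.5) = 272.1
  P: 0 + 1(207.5) = 207.5
Total out = 272.1 + 207.5 = 479.5 kmol.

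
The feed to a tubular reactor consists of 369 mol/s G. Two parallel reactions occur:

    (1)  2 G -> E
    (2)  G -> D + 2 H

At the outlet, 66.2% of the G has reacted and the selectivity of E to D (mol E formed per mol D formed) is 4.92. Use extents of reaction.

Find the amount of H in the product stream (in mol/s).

45.1 mol/s

Conversion of G: G consumed = 0.662 × 369 = 244.3 mol/s = 2ξ₁ + 1ξ₂.
Selectivity: 1ξ₁ / (1ξ₂) = 4.92 → ξ₁ = 4.92 ξ₂.
Substitute: (2·4.92 + 1) ξ₂ = 244.3 → ξ₂ = 22.53 mol/s, ξ₁ = 110.9 mol/s.
Outlet amounts (n = n₀ + Σ ν·ξ):
  G: 369 − 2(110.9) − 1(22.53) = 124.7
  E: 0 + 1(110.9) = 110.9
  D: 0 + 1(22.53) = 22.53
  H: 0 + 2(22.53) = 45.07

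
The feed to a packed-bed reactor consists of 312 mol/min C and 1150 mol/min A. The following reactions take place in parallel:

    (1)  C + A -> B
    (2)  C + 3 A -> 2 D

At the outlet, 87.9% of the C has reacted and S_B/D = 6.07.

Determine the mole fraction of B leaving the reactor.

Conversion of C: C consumed = 0.879 × 312 = 274.2 mol/min = 1ξ₁ + 1ξ₂.
Selectivity: 1ξ₁ / (2ξ₂) = 6.07 → ξ₁ = 12.14 ξ₂.
Substitute: (1·12.14 + 1) ξ₂ = 274.2 → ξ₂ = 20.87 mol/min, ξ₁ = 253.4 mol/min.
Outlet amounts (n = n₀ + Σ ν·ξ):
  C: 312 − 1(253.4) − 1(20.87) = 37.75
  A: 1150 − 1(253.4) − 3(20.87) = 834
  B: 0 + 1(253.4) = 253.4
  D: 0 + 2(20.87) = 41.74
Total out = 1167 mol/min; y_B = 253.4 / 1167 = 0.2171.

0.217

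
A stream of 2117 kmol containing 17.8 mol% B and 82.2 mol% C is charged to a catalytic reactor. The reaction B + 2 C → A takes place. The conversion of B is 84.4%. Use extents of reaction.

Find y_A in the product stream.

B reacted = 0.844 × 376.8 = 318 kmol; ν_B = −1, so ξ = 318/1 = 318 kmol.
Outlet amounts (n = n₀ + ν ξ):
  B: 376.8 − 1(318) = 58.78
  C: 1740 − 2(318) = 1104
  A: 0 + 1(318) = 318
Total out = 1481 kmol; y_A = 318 / 1481 = 0.2148.

0.215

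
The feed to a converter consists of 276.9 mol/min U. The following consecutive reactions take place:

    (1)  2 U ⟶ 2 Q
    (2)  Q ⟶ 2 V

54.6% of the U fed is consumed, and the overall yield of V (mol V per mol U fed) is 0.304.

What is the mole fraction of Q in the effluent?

Conversion of U: U consumed = 2ξ₁ = 0.546 × 276.9 → ξ₁ = 75.59 mol/min.
Yield of V: 2ξ₂ / 276.9 = 0.304 → ξ₂ = 42.09 mol/min.
Outlet amounts (n = n₀ + Σ ν·ξ):
  U: 276.9 − 2(75.59) = 125.7
  Q: 0 + 2(75.59) − 1(42.09) = 109.1
  V: 0 + 2(42.09) = 84.18
Total out = 319 mol/min; y_Q = 109.1 / 319 = 0.342.

0.342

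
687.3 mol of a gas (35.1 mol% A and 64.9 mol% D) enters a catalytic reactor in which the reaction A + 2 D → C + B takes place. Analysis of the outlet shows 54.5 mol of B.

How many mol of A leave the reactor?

187 mol

For B: n = n₀ + 1ξ → 54.5 = 0 + 1ξ, giving ξ = 54.5 mol.
Outlet amounts (n = n₀ + ν ξ):
  A: 241.2 − 1(54.5) = 186.7
  D: 446.1 − 2(54.5) = 337.1
  C: 0 + 1(54.5) = 54.5
  B: 0 + 1(54.5) = 54.5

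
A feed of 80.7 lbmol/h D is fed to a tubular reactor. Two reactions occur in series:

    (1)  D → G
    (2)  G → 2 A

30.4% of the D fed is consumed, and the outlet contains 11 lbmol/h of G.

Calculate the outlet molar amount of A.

Conversion of D: D consumed = 1ξ₁ = 0.304 × 80.7 → ξ₁ = 24.53 lbmol/h.
G balance: n_G = 0 + 1ξ₁ − 1ξ₂ = 11 → ξ₂ = (1·24.53 − 11)/1 = 13.53 lbmol/h.
Outlet amounts (n = n₀ + Σ ν·ξ):
  D: 80.7 − 1(24.53) = 56.17
  G: 0 + 1(24.53) − 1(13.53) = 11
  A: 0 + 2(13.53) = 27.07

27.1 lbmol/h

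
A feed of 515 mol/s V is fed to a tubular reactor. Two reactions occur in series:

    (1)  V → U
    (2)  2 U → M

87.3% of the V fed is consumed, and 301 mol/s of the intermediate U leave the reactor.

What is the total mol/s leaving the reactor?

Conversion of V: V consumed = 1ξ₁ = 0.873 × 515 → ξ₁ = 449.6 mol/s.
U balance: n_U = 0 + 1ξ₁ − 2ξ₂ = 301 → ξ₂ = (1·449.6 − 301)/2 = 74.3 mol/s.
Outlet amounts (n = n₀ + Σ ν·ξ):
  V: 515 − 1(449.6) = 65.4
  U: 0 + 1(449.6) − 2(74.3) = 301
  M: 0 + 1(74.3) = 74.3
Total out = 65.4 + 301 + 74.3 = 440.7 mol/s.

441 mol/s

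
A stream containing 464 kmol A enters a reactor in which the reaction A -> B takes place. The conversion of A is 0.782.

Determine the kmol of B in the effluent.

363 kmol

A reacted = 0.782 × 464 = 362.8 kmol; ν_A = −1, so ξ = 362.8/1 = 362.8 kmol.
Outlet amounts (n = n₀ + ν ξ):
  A: 464 − 1(362.8) = 101.2
  B: 0 + 1(362.8) = 362.8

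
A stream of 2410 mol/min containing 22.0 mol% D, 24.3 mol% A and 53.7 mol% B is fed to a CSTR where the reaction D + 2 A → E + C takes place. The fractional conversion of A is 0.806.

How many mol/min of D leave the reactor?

A reacted = 0.806 × 585.6 = 472 mol/min; ν_A = −2, so ξ = 472/2 = 236 mol/min.
Outlet amounts (n = n₀ + ν ξ):
  D: 530.2 − 1(236) = 294.2
  A: 585.6 − 2(236) = 113.6
  E: 0 + 1(236) = 236
  C: 0 + 1(236) = 236
  B: 1294 (inert)

294 mol/min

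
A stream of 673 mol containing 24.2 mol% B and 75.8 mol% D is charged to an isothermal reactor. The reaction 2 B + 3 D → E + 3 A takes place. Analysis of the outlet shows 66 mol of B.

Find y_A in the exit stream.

For B: n = n₀ − 2ξ → 66 = 162.9 − 2ξ, giving ξ = 48.43 mol.
Outlet amounts (n = n₀ + ν ξ):
  B: 162.9 − 2(48.43) = 66
  D: 510.1 − 3(48.43) = 364.8
  E: 0 + 1(48.43) = 48.43
  A: 0 + 3(48.43) = 145.3
Total out = 624.6 mol; y_A = 145.3 / 624.6 = 0.2326.

0.233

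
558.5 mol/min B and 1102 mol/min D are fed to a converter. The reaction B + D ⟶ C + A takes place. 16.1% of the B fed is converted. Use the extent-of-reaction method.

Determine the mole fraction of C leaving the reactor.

0.0542

B reacted = 0.161 × 558.5 = 89.92 mol/min; ν_B = −1, so ξ = 89.92/1 = 89.92 mol/min.
Outlet amounts (n = n₀ + ν ξ):
  B: 558.5 − 1(89.92) = 468.6
  D: 1102 − 1(89.92) = 1012
  C: 0 + 1(89.92) = 89.92
  A: 0 + 1(89.92) = 89.92
Total out = 1660 mol/min; y_C = 89.92 / 1660 = 0.05415.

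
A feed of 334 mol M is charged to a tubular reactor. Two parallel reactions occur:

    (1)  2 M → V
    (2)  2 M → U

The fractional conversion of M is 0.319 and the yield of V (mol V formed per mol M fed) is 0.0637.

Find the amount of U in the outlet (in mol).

Yield of V: 1ξ₁ / 334 = 0.0637 → ξ₁ = 21.28 mol.
Conversion of M: 2ξ₁ + 2ξ₂ = 0.319 × 334 = 106.5 → ξ₂ = 32 mol.
Outlet amounts (n = n₀ + Σ ν·ξ):
  M: 334 − 2(21.28) − 2(32) = 227.5
  V: 0 + 1(21.28) = 21.28
  U: 0 + 1(32) = 32

32 mol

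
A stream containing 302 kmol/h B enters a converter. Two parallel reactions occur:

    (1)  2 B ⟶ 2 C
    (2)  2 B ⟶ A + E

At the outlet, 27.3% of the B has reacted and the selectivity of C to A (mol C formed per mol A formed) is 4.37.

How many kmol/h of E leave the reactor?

Conversion of B: B consumed = 0.273 × 302 = 82.45 kmol/h = 2ξ₁ + 2ξ₂.
Selectivity: 2ξ₁ / (1ξ₂) = 4.37 → ξ₁ = 2.185 ξ₂.
Substitute: (2·2.185 + 2) ξ₂ = 82.45 → ξ₂ = 12.94 kmol/h, ξ₁ = 28.28 kmol/h.
Outlet amounts (n = n₀ + Σ ν·ξ):
  B: 302 − 2(28.28) − 2(12.94) = 219.6
  C: 0 + 2(28.28) = 56.56
  A: 0 + 1(12.94) = 12.94
  E: 0 + 1(12.94) = 12.94

12.9 kmol/h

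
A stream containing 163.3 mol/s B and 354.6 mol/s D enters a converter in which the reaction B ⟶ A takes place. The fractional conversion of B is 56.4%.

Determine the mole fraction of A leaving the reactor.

B reacted = 0.564 × 163.3 = 92.1 mol/s; ν_B = −1, so ξ = 92.1/1 = 92.1 mol/s.
Outlet amounts (n = n₀ + ν ξ):
  B: 163.3 − 1(92.1) = 71.2
  A: 0 + 1(92.1) = 92.1
  D: 354.6 (inert)
Total out = 517.9 mol/s; y_A = 92.1 / 517.9 = 0.1778.

0.178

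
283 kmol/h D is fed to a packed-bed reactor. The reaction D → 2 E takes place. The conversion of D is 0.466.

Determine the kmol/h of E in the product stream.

264 kmol/h

D reacted = 0.466 × 283 = 131.9 kmol/h; ν_D = −1, so ξ = 131.9/1 = 131.9 kmol/h.
Outlet amounts (n = n₀ + ν ξ):
  D: 283 − 1(131.9) = 151.1
  E: 0 + 2(131.9) = 263.8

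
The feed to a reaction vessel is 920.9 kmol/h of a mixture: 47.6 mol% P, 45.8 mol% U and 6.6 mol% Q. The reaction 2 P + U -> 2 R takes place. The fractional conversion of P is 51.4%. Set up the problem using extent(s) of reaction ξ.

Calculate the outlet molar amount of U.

P reacted = 0.514 × 438.3 = 225.3 kmol/h; ν_P = −2, so ξ = 225.3/2 = 112.7 kmol/h.
Outlet amounts (n = n₀ + ν ξ):
  P: 438.3 − 2(112.7) = 213
  U: 421.8 − 1(112.7) = 309.1
  R: 0 + 2(112.7) = 225.3
  Q: 60.78 (inert)

309 kmol/h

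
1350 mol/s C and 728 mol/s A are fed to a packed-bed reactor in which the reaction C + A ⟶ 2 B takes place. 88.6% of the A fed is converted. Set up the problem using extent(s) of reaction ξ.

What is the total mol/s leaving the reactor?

A reacted = 0.886 × 728 = 645 mol/s; ν_A = −1, so ξ = 645/1 = 645 mol/s.
Outlet amounts (n = n₀ + ν ξ):
  C: 1350 − 1(645) = 705
  A: 728 − 1(645) = 82.99
  B: 0 + 2(645) = 1290
Total out = 705 + 82.99 + 1290 = 2078 mol/s.

2080 mol/s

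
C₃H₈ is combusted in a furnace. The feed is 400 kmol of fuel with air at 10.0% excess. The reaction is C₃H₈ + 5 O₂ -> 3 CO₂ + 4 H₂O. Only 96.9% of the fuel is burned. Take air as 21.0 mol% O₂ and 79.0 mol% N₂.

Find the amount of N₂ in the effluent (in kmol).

8280 kmol

Stoichiometric O₂ = 5 × 400 = 2000 kmol; O₂ fed = 2000 × 1.100 = 2200 kmol.
N₂ fed = 2200 × 79/21 = 8276 kmol.
Fuel reacted = 0.969 × 400 → ξ = 387.6 kmol.
Outlet (n = n₀ + ν ξ):
  C₃H₈: 400 − 1(387.6) = 12.4
  O₂: 2200 − 5(387.6) = 262
  N₂: 8276 (inert)
  CO₂: 0 + 3(387.6) = 1163
  H₂O: 0 + 4(387.6) = 1550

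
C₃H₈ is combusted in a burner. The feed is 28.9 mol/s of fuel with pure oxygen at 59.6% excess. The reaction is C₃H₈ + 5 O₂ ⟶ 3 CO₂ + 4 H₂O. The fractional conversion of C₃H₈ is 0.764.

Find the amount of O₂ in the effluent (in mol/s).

120 mol/s

Stoichiometric O₂ = 5 × 28.9 = 144.5 mol/s; O₂ fed = 144.5 × 1.596 = 230.6 mol/s.
Fuel reacted = 0.764 × 28.9 → ξ = 22.08 mol/s.
Outlet (n = n₀ + ν ξ):
  C₃H₈: 28.9 − 1(22.08) = 6.82
  O₂: 230.6 − 5(22.08) = 120.2
  CO₂: 0 + 3(22.08) = 66.24
  H₂O: 0 + 4(22.08) = 88.32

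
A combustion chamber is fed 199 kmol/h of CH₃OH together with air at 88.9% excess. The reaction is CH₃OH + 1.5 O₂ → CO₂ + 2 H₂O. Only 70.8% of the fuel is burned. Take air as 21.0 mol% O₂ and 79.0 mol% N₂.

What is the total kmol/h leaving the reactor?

2950 kmol/h

Stoichiometric O₂ = 1.5 × 199 = 298.5 kmol/h; O₂ fed = 298.5 × 1.889 = 563.9 kmol/h.
N₂ fed = 563.9 × 79/21 = 2121 kmol/h.
Fuel reacted = 0.708 × 199 → ξ = 140.9 kmol/h.
Outlet (n = n₀ + ν ξ):
  CH₃OH: 199 − 1(140.9) = 58.11
  O₂: 563.9 − 1.5(140.9) = 352.5
  N₂: 2121 (inert)
  CO₂: 0 + 1(140.9) = 140.9
  H₂O: 0 + 2(140.9) = 281.8
Total out = 58.11 + 352.5 + 2121 + 140.9 + 281.8 = 2955 kmol/h.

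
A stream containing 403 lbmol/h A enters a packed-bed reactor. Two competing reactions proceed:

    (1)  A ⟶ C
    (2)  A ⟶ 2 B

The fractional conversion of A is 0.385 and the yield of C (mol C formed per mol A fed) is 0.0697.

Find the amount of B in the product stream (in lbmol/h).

254 lbmol/h

Yield of C: 1ξ₁ / 403 = 0.0697 → ξ₁ = 28.09 lbmol/h.
Conversion of A: 1ξ₁ + 1ξ₂ = 0.385 × 403 = 155.2 → ξ₂ = 127.1 lbmol/h.
Outlet amounts (n = n₀ + Σ ν·ξ):
  A: 403 − 1(28.09) − 1(127.1) = 247.8
  C: 0 + 1(28.09) = 28.09
  B: 0 + 2(127.1) = 254.1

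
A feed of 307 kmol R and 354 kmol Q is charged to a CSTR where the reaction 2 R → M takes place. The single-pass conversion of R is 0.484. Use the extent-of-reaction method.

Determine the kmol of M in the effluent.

R reacted = 0.484 × 307 = 148.6 kmol; ν_R = −2, so ξ = 148.6/2 = 74.29 kmol.
Outlet amounts (n = n₀ + ν ξ):
  R: 307 − 2(74.29) = 158.4
  M: 0 + 1(74.29) = 74.29
  Q: 354 (inert)

74.3 kmol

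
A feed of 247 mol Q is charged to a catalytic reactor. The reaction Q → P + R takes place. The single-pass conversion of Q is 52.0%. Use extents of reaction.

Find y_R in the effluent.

Q reacted = 0.52 × 247 = 128.4 mol; ν_Q = −1, so ξ = 128.4/1 = 128.4 mol.
Outlet amounts (n = n₀ + ν ξ):
  Q: 247 − 1(128.4) = 118.6
  P: 0 + 1(128.4) = 128.4
  R: 0 + 1(128.4) = 128.4
Total out = 375.4 mol; y_R = 128.4 / 375.4 = 0.3421.

0.342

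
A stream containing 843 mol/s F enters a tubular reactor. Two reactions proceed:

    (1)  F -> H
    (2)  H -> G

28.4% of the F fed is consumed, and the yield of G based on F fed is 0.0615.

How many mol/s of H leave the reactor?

188 mol/s

Conversion of F: F consumed = 1ξ₁ = 0.284 × 843 → ξ₁ = 239.4 mol/s.
Yield of G: 1ξ₂ / 843 = 0.0615 → ξ₂ = 51.84 mol/s.
Outlet amounts (n = n₀ + Σ ν·ξ):
  F: 843 − 1(239.4) = 603.6
  H: 0 + 1(239.4) − 1(51.84) = 187.6
  G: 0 + 1(51.84) = 51.84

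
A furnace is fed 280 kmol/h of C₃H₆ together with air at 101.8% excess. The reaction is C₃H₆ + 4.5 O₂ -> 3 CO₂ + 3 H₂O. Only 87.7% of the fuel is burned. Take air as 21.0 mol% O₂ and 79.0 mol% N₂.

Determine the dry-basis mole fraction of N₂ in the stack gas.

Stoichiometric O₂ = 4.5 × 280 = 1260 kmol/h; O₂ fed = 1260 × 2.018 = 2543 kmol/h.
N₂ fed = 2543 × 79/21 = 9565 kmol/h.
Fuel reacted = 0.877 × 280 → ξ = 245.6 kmol/h.
Outlet (n = n₀ + ν ξ):
  C₃H₆: 280 − 1(245.6) = 34.44
  O₂: 2543 − 4.5(245.6) = 1438
  N₂: 9565 (inert)
  CO₂: 0 + 3(245.6) = 736.7
  H₂O: 0 + 3(245.6) = 736.7
Dry total = 11770 kmol/h; y_N₂ (dry) = 9565 / 11770 = 0.8124.

0.812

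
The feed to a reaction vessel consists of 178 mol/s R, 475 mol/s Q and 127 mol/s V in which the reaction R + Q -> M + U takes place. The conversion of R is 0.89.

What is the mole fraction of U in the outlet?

0.203

R reacted = 0.89 × 178 = 158.4 mol/s; ν_R = −1, so ξ = 158.4/1 = 158.4 mol/s.
Outlet amounts (n = n₀ + ν ξ):
  R: 178 − 1(158.4) = 19.58
  Q: 475 − 1(158.4) = 316.6
  M: 0 + 1(158.4) = 158.4
  U: 0 + 1(158.4) = 158.4
  V: 127 (inert)
Total out = 780 mol/s; y_U = 158.4 / 780 = 0.2031.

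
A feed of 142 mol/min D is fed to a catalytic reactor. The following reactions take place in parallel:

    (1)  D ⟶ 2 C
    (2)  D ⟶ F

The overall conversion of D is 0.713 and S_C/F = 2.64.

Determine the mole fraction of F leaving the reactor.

Conversion of D: D consumed = 0.713 × 142 = 101.2 mol/min = 1ξ₁ + 1ξ₂.
Selectivity: 2ξ₁ / (1ξ₂) = 2.64 → ξ₁ = 1.32 ξ₂.
Substitute: (1·1.32 + 1) ξ₂ = 101.2 → ξ₂ = 43.64 mol/min, ξ₁ = 57.61 mol/min.
Outlet amounts (n = n₀ + Σ ν·ξ):
  D: 142 − 1(57.61) − 1(43.64) = 40.75
  C: 0 + 2(57.61) = 115.2
  F: 0 + 1(43.64) = 43.64
Total out = 199.6 mol/min; y_F = 43.64 / 199.6 = 0.2186.

0.219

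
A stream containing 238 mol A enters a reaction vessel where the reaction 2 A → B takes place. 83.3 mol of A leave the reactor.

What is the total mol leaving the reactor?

For A: n = n₀ − 2ξ → 83.3 = 238 − 2ξ, giving ξ = 77.35 mol.
Outlet amounts (n = n₀ + ν ξ):
  A: 238 − 2(77.35) = 83.3
  B: 0 + 1(77.35) = 77.35
Total out = 83.3 + 77.35 = 160.7 mol.

161 mol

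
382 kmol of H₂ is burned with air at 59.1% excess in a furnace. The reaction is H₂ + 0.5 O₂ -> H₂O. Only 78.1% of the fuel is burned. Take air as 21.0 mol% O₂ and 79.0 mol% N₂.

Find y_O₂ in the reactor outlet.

0.0921

Stoichiometric O₂ = 0.5 × 382 = 191 kmol; O₂ fed = 191 × 1.591 = 303.9 kmol.
N₂ fed = 303.9 × 79/21 = 1143 kmol.
Fuel reacted = 0.781 × 382 → ξ = 298.3 kmol.
Outlet (n = n₀ + ν ξ):
  H₂: 382 − 1(298.3) = 83.66
  O₂: 303.9 − 0.5(298.3) = 154.7
  N₂: 1143 (inert)
  H₂O: 0 + 1(298.3) = 298.3
Total out = 1680 kmol; y_O₂ = 154.7 / 1680 = 0.0921.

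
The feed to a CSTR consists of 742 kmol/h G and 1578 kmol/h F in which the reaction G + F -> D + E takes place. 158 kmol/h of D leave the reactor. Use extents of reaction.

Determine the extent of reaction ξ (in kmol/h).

ξ = 158 kmol/h

For D: n = n₀ + 1ξ → 158 = 0 + 1ξ, giving ξ = 158 kmol/h.
Outlet amounts (n = n₀ + ν ξ):
  G: 742 − 1(158) = 584
  F: 1578 − 1(158) = 1420
  D: 0 + 1(158) = 158
  E: 0 + 1(158) = 158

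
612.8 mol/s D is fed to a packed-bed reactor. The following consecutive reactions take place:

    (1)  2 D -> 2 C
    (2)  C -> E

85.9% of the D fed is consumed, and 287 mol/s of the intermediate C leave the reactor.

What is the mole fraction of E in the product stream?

Conversion of D: D consumed = 2ξ₁ = 0.859 × 612.8 → ξ₁ = 263.2 mol/s.
C balance: n_C = 0 + 2ξ₁ − 1ξ₂ = 287 → ξ₂ = (2·263.2 − 287)/1 = 239.4 mol/s.
Outlet amounts (n = n₀ + Σ ν·ξ):
  D: 612.8 − 2(263.2) = 86.4
  C: 0 + 2(263.2) − 1(239.4) = 287
  E: 0 + 1(239.4) = 239.4
Total out = 612.8 mol/s; y_E = 239.4 / 612.8 = 0.3907.

0.391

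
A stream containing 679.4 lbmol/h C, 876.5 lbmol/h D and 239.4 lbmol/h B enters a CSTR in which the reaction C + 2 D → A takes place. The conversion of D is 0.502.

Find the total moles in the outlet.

1360 lbmol/h

D reacted = 0.502 × 876.5 = 440 lbmol/h; ν_D = −2, so ξ = 440/2 = 220 lbmol/h.
Outlet amounts (n = n₀ + ν ξ):
  C: 679.4 − 1(220) = 459.4
  D: 876.5 − 2(220) = 436.5
  A: 0 + 1(220) = 220
  B: 239.4 (inert)
Total out = 459.4 + 436.5 + 220 + 239.4 = 1355 lbmol/h.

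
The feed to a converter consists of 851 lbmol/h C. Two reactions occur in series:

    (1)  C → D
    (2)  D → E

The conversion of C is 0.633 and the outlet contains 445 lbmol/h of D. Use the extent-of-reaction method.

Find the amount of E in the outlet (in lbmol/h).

93.7 lbmol/h

Conversion of C: C consumed = 1ξ₁ = 0.633 × 851 → ξ₁ = 538.7 lbmol/h.
D balance: n_D = 0 + 1ξ₁ − 1ξ₂ = 445 → ξ₂ = (1·538.7 − 445)/1 = 93.68 lbmol/h.
Outlet amounts (n = n₀ + Σ ν·ξ):
  C: 851 − 1(538.7) = 312.3
  D: 0 + 1(538.7) − 1(93.68) = 445
  E: 0 + 1(93.68) = 93.68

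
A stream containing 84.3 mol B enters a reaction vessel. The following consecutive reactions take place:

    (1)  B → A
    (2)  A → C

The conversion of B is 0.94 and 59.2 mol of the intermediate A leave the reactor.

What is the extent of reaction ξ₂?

ξ₂ = 20 mol

Conversion of B: B consumed = 1ξ₁ = 0.94 × 84.3 → ξ₁ = 79.24 mol.
A balance: n_A = 0 + 1ξ₁ − 1ξ₂ = 59.2 → ξ₂ = (1·79.24 − 59.2)/1 = 20.04 mol.
Outlet amounts (n = n₀ + Σ ν·ξ):
  B: 84.3 − 1(79.24) = 5.058
  A: 0 + 1(79.24) − 1(20.04) = 59.2
  C: 0 + 1(20.04) = 20.04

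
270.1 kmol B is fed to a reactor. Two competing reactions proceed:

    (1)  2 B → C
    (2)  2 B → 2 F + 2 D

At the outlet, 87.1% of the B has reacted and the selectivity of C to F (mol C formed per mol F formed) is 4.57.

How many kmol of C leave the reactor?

106 kmol

Conversion of B: B consumed = 0.871 × 270.1 = 235.3 kmol = 2ξ₁ + 2ξ₂.
Selectivity: 1ξ₁ / (2ξ₂) = 4.57 → ξ₁ = 9.14 ξ₂.
Substitute: (2·9.14 + 2) ξ₂ = 235.3 → ξ₂ = 11.6 kmol, ξ₁ = 106 kmol.
Outlet amounts (n = n₀ + Σ ν·ξ):
  B: 270.1 − 2(106) − 2(11.6) = 34.84
  C: 0 + 1(106) = 106
  F: 0 + 2(11.6) = 23.2
  D: 0 + 2(11.6) = 23.2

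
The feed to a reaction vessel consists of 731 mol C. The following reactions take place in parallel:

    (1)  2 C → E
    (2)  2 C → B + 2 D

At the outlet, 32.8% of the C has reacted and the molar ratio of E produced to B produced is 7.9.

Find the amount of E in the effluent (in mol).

Conversion of C: C consumed = 0.328 × 731 = 239.8 mol = 2ξ₁ + 2ξ₂.
Selectivity: 1ξ₁ / (1ξ₂) = 7.9 → ξ₁ = 7.9 ξ₂.
Substitute: (2·7.9 + 2) ξ₂ = 239.8 → ξ₂ = 13.47 mol, ξ₁ = 106.4 mol.
Outlet amounts (n = n₀ + Σ ν·ξ):
  C: 731 − 2(106.4) − 2(13.47) = 491.2
  E: 0 + 1(106.4) = 106.4
  B: 0 + 1(13.47) = 13.47
  D: 0 + 2(13.47) = 26.94

106 mol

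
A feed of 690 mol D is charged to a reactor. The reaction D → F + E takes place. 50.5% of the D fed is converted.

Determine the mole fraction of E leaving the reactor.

D reacted = 0.505 × 690 = 348.4 mol; ν_D = −1, so ξ = 348.4/1 = 348.4 mol.
Outlet amounts (n = n₀ + ν ξ):
  D: 690 − 1(348.4) = 341.6
  F: 0 + 1(348.4) = 348.4
  E: 0 + 1(348.4) = 348.4
Total out = 1038 mol; y_E = 348.4 / 1038 = 0.3355.

0.336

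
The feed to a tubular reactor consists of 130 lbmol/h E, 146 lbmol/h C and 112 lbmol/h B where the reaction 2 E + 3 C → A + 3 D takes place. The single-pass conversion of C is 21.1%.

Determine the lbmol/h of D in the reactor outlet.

C reacted = 0.211 × 146 = 30.81 lbmol/h; ν_C = −3, so ξ = 30.81/3 = 10.27 lbmol/h.
Outlet amounts (n = n₀ + ν ξ):
  E: 130 − 2(10.27) = 109.5
  C: 146 − 3(10.27) = 115.2
  A: 0 + 1(10.27) = 10.27
  D: 0 + 3(10.27) = 30.81
  B: 112 (inert)

30.8 lbmol/h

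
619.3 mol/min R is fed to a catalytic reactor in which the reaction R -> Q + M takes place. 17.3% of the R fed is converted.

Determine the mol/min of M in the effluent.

107 mol/min

R reacted = 0.173 × 619.3 = 107.1 mol/min; ν_R = −1, so ξ = 107.1/1 = 107.1 mol/min.
Outlet amounts (n = n₀ + ν ξ):
  R: 619.3 − 1(107.1) = 512.2
  Q: 0 + 1(107.1) = 107.1
  M: 0 + 1(107.1) = 107.1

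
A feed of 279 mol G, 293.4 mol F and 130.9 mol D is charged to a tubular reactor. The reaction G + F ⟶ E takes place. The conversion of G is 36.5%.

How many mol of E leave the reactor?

G reacted = 0.365 × 279 = 101.8 mol; ν_G = −1, so ξ = 101.8/1 = 101.8 mol.
Outlet amounts (n = n₀ + ν ξ):
  G: 279 − 1(101.8) = 177.2
  F: 293.4 − 1(101.8) = 191.6
  E: 0 + 1(101.8) = 101.8
  D: 130.9 (inert)

102 mol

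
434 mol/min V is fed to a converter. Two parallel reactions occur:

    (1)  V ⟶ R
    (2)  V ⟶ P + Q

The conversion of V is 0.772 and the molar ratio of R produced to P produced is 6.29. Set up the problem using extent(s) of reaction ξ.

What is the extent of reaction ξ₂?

Conversion of V: V consumed = 0.772 × 434 = 335 mol/min = 1ξ₁ + 1ξ₂.
Selectivity: 1ξ₁ / (1ξ₂) = 6.29 → ξ₁ = 6.29 ξ₂.
Substitute: (1·6.29 + 1) ξ₂ = 335 → ξ₂ = 45.96 mol/min, ξ₁ = 289.1 mol/min.
Outlet amounts (n = n₀ + Σ ν·ξ):
  V: 434 − 1(289.1) − 1(45.96) = 98.95
  R: 0 + 1(289.1) = 289.1
  P: 0 + 1(45.96) = 45.96
  Q: 0 + 1(45.96) = 45.96

ξ₂ = 46 mol/min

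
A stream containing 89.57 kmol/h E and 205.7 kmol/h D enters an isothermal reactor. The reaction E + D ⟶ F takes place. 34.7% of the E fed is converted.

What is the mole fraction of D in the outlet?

E reacted = 0.347 × 89.57 = 31.08 kmol/h; ν_E = −1, so ξ = 31.08/1 = 31.08 kmol/h.
Outlet amounts (n = n₀ + ν ξ):
  E: 89.57 − 1(31.08) = 58.49
  D: 205.7 − 1(31.08) = 174.6
  F: 0 + 1(31.08) = 31.08
Total out = 264.2 kmol/h; y_D = 174.6 / 264.2 = 0.661.

0.661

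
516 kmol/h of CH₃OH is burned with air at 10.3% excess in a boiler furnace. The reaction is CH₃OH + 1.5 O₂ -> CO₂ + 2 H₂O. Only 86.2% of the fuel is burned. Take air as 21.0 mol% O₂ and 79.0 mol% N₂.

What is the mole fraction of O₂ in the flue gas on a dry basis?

0.0477

Stoichiometric O₂ = 1.5 × 516 = 774 kmol/h; O₂ fed = 774 × 1.103 = 853.7 kmol/h.
N₂ fed = 853.7 × 79/21 = 3212 kmol/h.
Fuel reacted = 0.862 × 516 → ξ = 444.8 kmol/h.
Outlet (n = n₀ + ν ξ):
  CH₃OH: 516 − 1(444.8) = 71.21
  O₂: 853.7 − 1.5(444.8) = 186.5
  N₂: 3212 (inert)
  CO₂: 0 + 1(444.8) = 444.8
  H₂O: 0 + 2(444.8) = 889.6
Dry total = 3914 kmol/h; y_O₂ (dry) = 186.5 / 3914 = 0.04766.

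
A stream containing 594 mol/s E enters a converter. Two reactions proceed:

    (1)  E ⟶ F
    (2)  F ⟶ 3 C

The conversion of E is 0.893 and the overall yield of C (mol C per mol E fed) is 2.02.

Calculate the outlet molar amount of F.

Conversion of E: E consumed = 1ξ₁ = 0.893 × 594 → ξ₁ = 530.4 mol/s.
Yield of C: 3ξ₂ / 594 = 2.02 → ξ₂ = 400 mol/s.
Outlet amounts (n = n₀ + Σ ν·ξ):
  E: 594 − 1(530.4) = 63.56
  F: 0 + 1(530.4) − 1(400) = 130.5
  C: 0 + 3(400) = 1200

130 mol/s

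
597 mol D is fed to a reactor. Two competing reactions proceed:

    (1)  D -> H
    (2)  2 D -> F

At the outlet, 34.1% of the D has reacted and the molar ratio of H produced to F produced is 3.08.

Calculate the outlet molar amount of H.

Conversion of D: D consumed = 0.341 × 597 = 203.6 mol = 1ξ₁ + 2ξ₂.
Selectivity: 1ξ₁ / (1ξ₂) = 3.08 → ξ₁ = 3.08 ξ₂.
Substitute: (1·3.08 + 2) ξ₂ = 203.6 → ξ₂ = 40.07 mol, ξ₁ = 123.4 mol.
Outlet amounts (n = n₀ + Σ ν·ξ):
  D: 597 − 1(123.4) − 2(40.07) = 393.4
  H: 0 + 1(123.4) = 123.4
  F: 0 + 1(40.07) = 40.07

123 mol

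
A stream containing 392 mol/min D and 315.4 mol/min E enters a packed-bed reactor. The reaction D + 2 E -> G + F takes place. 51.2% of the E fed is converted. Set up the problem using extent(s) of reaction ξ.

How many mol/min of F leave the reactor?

E reacted = 0.512 × 315.4 = 161.5 mol/min; ν_E = −2, so ξ = 161.5/2 = 80.74 mol/min.
Outlet amounts (n = n₀ + ν ξ):
  D: 392 − 1(80.74) = 311.3
  E: 315.4 − 2(80.74) = 153.9
  G: 0 + 1(80.74) = 80.74
  F: 0 + 1(80.74) = 80.74

80.7 mol/min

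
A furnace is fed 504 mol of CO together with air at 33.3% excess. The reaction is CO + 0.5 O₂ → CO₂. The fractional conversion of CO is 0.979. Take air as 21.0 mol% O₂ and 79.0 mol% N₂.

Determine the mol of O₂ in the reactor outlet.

Stoichiometric O₂ = 0.5 × 504 = 252 mol; O₂ fed = 252 × 1.333 = 335.9 mol.
N₂ fed = 335.9 × 79/21 = 1264 mol.
Fuel reacted = 0.979 × 504 → ξ = 493.4 mol.
Outlet (n = n₀ + ν ξ):
  CO: 504 − 1(493.4) = 10.58
  O₂: 335.9 − 0.5(493.4) = 89.21
  N₂: 1264 (inert)
  CO₂: 0 + 1(493.4) = 493.4

89.2 mol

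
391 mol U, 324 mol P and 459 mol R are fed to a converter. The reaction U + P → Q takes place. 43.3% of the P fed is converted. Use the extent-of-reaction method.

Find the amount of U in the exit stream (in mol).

P reacted = 0.433 × 324 = 140.3 mol; ν_P = −1, so ξ = 140.3/1 = 140.3 mol.
Outlet amounts (n = n₀ + ν ξ):
  U: 391 − 1(140.3) = 250.7
  P: 324 − 1(140.3) = 183.7
  Q: 0 + 1(140.3) = 140.3
  R: 459 (inert)

251 mol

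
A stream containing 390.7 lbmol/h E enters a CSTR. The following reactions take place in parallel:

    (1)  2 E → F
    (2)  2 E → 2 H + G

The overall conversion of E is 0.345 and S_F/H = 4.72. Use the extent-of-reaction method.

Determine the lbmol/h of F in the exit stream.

Conversion of E: E consumed = 0.345 × 390.7 = 134.8 lbmol/h = 2ξ₁ + 2ξ₂.
Selectivity: 1ξ₁ / (2ξ₂) = 4.72 → ξ₁ = 9.44 ξ₂.
Substitute: (2·9.44 + 2) ξ₂ = 134.8 → ξ₂ = 6.456 lbmol/h, ξ₁ = 60.94 lbmol/h.
Outlet amounts (n = n₀ + Σ ν·ξ):
  E: 390.7 − 2(60.94) − 2(6.456) = 255.9
  F: 0 + 1(60.94) = 60.94
  H: 0 + 2(6.456) = 12.91
  G: 0 + 1(6.456) = 6.456

60.9 lbmol/h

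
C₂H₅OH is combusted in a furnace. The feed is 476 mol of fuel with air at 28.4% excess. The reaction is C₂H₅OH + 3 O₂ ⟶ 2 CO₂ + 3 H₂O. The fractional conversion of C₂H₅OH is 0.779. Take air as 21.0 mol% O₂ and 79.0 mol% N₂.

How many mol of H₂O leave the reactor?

1110 mol

Stoichiometric O₂ = 3 × 476 = 1428 mol; O₂ fed = 1428 × 1.284 = 1834 mol.
N₂ fed = 1834 × 79/21 = 6898 mol.
Fuel reacted = 0.779 × 476 → ξ = 370.8 mol.
Outlet (n = n₀ + ν ξ):
  C₂H₅OH: 476 − 1(370.8) = 105.2
  O₂: 1834 − 3(370.8) = 721.1
  N₂: 6898 (inert)
  CO₂: 0 + 2(370.8) = 741.6
  H₂O: 0 + 3(370.8) = 1112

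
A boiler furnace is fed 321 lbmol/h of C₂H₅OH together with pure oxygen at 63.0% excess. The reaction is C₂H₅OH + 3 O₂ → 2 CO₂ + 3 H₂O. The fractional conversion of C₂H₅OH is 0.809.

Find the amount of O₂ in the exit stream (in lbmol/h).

Stoichiometric O₂ = 3 × 321 = 963 lbmol/h; O₂ fed = 963 × 1.630 = 1570 lbmol/h.
Fuel reacted = 0.809 × 321 → ξ = 259.7 lbmol/h.
Outlet (n = n₀ + ν ξ):
  C₂H₅OH: 321 − 1(259.7) = 61.31
  O₂: 1570 − 3(259.7) = 790.6
  CO₂: 0 + 2(259.7) = 519.4
  H₂O: 0 + 3(259.7) = 779.1

791 lbmol/h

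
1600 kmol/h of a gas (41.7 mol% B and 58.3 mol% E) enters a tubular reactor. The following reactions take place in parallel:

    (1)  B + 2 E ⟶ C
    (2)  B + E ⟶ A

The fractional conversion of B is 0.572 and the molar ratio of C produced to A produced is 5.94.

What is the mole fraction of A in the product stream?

0.0617

Conversion of B: B consumed = 0.572 × 667.2 = 381.6 kmol/h = 1ξ₁ + 1ξ₂.
Selectivity: 1ξ₁ / (1ξ₂) = 5.94 → ξ₁ = 5.94 ξ₂.
Substitute: (1·5.94 + 1) ξ₂ = 381.6 → ξ₂ = 54.99 kmol/h, ξ₁ = 326.6 kmol/h.
Outlet amounts (n = n₀ + Σ ν·ξ):
  B: 667.2 − 1(326.6) − 1(54.99) = 285.6
  E: 932.8 − 2(326.6) − 1(54.99) = 224.5
  C: 0 + 1(326.6) = 326.6
  A: 0 + 1(54.99) = 54.99
Total out = 891.7 kmol/h; y_A = 54.99 / 891.7 = 0.06167.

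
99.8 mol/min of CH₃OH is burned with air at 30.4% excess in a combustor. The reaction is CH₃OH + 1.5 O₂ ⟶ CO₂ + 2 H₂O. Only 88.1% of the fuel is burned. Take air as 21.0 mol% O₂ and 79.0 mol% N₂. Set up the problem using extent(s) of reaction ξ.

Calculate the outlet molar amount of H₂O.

Stoichiometric O₂ = 1.5 × 99.8 = 149.7 mol/min; O₂ fed = 149.7 × 1.304 = 195.2 mol/min.
N₂ fed = 195.2 × 79/21 = 734.4 mol/min.
Fuel reacted = 0.881 × 99.8 → ξ = 87.92 mol/min.
Outlet (n = n₀ + ν ξ):
  CH₃OH: 99.8 − 1(87.92) = 11.88
  O₂: 195.2 − 1.5(87.92) = 63.32
  N₂: 734.4 (inert)
  CO₂: 0 + 1(87.92) = 87.92
  H₂O: 0 + 2(87.92) = 175.8

176 mol/min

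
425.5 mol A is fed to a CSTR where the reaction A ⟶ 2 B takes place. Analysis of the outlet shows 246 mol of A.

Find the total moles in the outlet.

605 mol

For A: n = n₀ − 1ξ → 246 = 425.5 − 1ξ, giving ξ = 179.5 mol.
Outlet amounts (n = n₀ + ν ξ):
  A: 425.5 − 1(179.5) = 246
  B: 0 + 2(179.5) = 359
Total out = 246 + 359 = 605 mol.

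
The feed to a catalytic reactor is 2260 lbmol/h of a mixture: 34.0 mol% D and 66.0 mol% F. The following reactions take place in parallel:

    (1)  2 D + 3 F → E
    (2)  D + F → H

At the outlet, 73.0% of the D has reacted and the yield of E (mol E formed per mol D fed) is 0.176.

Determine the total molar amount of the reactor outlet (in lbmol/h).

Yield of E: 1ξ₁ / 768.4 = 0.176 → ξ₁ = 135.2 lbmol/h.
Conversion of D: 2ξ₁ + 1ξ₂ = 0.73 × 768.4 = 560.9 → ξ₂ = 290.5 lbmol/h.
Outlet amounts (n = n₀ + Σ ν·ξ):
  D: 768.4 − 2(135.2) − 1(290.5) = 207.5
  F: 1492 − 3(135.2) − 1(290.5) = 795.4
  E: 0 + 1(135.2) = 135.2
  H: 0 + 1(290.5) = 290.5
Total out = 207.5 + 795.4 + 135.2 + 290.5 = 1429 lbmol/h.

1430 lbmol/h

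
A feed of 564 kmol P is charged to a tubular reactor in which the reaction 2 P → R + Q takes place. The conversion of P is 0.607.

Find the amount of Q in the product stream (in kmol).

P reacted = 0.607 × 564 = 342.3 kmol; ν_P = −2, so ξ = 342.3/2 = 171.2 kmol.
Outlet amounts (n = n₀ + ν ξ):
  P: 564 − 2(171.2) = 221.7
  R: 0 + 1(171.2) = 171.2
  Q: 0 + 1(171.2) = 171.2

171 kmol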